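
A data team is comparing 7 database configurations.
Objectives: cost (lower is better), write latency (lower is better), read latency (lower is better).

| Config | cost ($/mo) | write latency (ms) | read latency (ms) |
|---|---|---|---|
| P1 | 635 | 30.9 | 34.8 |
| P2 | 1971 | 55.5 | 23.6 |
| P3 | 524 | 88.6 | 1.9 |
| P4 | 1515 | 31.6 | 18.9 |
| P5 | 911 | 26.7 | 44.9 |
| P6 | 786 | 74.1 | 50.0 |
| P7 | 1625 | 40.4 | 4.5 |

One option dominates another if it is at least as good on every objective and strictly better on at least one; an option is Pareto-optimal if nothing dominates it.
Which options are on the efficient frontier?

P1: not dominated.
P2: dominated by P4 (cost 1515≤1971, write latency 31.6≤55.5, read latency 18.9≤23.6).
P3: not dominated (best cost).
P4: not dominated.
P5: not dominated (best write latency).
P6: dominated by P1 (cost 635≤786, write latency 30.9≤74.1, read latency 34.8≤50.0).
P7: not dominated.

P1, P3, P4, P5, P7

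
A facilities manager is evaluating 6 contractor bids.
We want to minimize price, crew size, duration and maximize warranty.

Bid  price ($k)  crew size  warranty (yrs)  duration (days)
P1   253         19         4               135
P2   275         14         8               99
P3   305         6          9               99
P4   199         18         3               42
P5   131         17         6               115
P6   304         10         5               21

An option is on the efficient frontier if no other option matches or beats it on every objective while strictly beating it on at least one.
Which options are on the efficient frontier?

P2, P3, P4, P5, P6

P1: dominated by P5 (price 131≤253, crew size 17≤19, warranty 6≥4, duration 115≤135).
P2: not dominated.
P3: not dominated (best crew size).
P4: not dominated.
P5: not dominated (best price).
P6: not dominated (best duration).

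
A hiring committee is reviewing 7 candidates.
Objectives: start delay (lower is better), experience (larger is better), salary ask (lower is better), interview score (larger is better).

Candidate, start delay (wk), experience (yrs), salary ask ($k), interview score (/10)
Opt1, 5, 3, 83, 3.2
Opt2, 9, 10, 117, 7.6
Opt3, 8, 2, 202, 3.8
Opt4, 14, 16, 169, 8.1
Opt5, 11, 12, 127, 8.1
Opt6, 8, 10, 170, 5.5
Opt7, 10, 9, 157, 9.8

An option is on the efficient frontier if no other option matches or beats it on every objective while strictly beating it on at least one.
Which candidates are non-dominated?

Opt1, Opt2, Opt4, Opt5, Opt6, Opt7

Opt1: not dominated (best start delay).
Opt2: not dominated.
Opt3: dominated by Opt6 (start delay 8≤8, experience 10≥2, salary ask 170≤202, interview score 5.5≥3.8).
Opt4: not dominated (best experience).
Opt5: not dominated.
Opt6: not dominated.
Opt7: not dominated (best interview score).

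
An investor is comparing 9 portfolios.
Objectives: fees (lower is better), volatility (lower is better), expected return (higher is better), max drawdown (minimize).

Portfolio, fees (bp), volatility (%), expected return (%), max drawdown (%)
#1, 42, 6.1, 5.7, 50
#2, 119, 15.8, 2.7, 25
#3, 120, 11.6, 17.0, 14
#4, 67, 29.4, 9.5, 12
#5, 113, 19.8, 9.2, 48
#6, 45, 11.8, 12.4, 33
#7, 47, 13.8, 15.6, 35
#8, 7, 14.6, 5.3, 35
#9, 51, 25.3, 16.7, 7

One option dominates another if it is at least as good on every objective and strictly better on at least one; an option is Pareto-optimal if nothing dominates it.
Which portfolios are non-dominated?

#1: not dominated (best volatility).
#2: not dominated.
#3: not dominated (best expected return).
#4: dominated by #9 (fees 51≤67, volatility 25.3≤29.4, expected return 16.7≥9.5, max drawdown 7≤12).
#5: dominated by #6 (fees 45≤113, volatility 11.8≤19.8, expected return 12.4≥9.2, max drawdown 33≤48).
#6: not dominated.
#7: not dominated.
#8: not dominated (best fees).
#9: not dominated (best max drawdown).

#1, #2, #3, #6, #7, #8, #9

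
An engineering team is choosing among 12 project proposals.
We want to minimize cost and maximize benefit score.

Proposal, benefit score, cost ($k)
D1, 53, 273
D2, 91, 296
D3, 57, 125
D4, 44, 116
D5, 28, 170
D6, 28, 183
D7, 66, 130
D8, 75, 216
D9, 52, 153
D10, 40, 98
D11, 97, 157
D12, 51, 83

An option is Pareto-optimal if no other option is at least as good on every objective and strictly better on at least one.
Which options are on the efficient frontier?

D3, D7, D11, D12

D1: dominated by D3 (benefit score 57≥53, cost 125≤273).
D2: dominated by D11 (benefit score 97≥91, cost 157≤296).
D3: not dominated.
D4: dominated by D12 (benefit score 51≥44, cost 83≤116).
D5: dominated by D3 (benefit score 57≥28, cost 125≤170).
D6: dominated by D3 (benefit score 57≥28, cost 125≤183).
D7: not dominated.
D8: dominated by D11 (benefit score 97≥75, cost 157≤216).
D9: dominated by D3 (benefit score 57≥52, cost 125≤153).
D10: dominated by D12 (benefit score 51≥40, cost 83≤98).
D11: not dominated (best benefit score).
D12: not dominated (best cost).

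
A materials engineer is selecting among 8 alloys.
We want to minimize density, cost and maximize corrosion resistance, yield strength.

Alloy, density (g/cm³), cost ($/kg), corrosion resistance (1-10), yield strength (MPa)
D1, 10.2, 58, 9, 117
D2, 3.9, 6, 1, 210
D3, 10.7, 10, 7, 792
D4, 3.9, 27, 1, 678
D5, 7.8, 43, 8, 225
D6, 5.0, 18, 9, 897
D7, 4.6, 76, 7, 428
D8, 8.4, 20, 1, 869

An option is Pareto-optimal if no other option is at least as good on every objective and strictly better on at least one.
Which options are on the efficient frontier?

D2, D3, D4, D6, D7

D1: dominated by D6 (density 5.0≤10.2, cost 18≤58, corrosion resistance 9≥9, yield strength 897≥117).
D2: not dominated (best cost).
D3: not dominated.
D4: not dominated.
D5: dominated by D6 (density 5.0≤7.8, cost 18≤43, corrosion resistance 9≥8, yield strength 897≥225).
D6: not dominated (best yield strength).
D7: not dominated.
D8: dominated by D6 (density 5.0≤8.4, cost 18≤20, corrosion resistance 9≥1, yield strength 897≥869).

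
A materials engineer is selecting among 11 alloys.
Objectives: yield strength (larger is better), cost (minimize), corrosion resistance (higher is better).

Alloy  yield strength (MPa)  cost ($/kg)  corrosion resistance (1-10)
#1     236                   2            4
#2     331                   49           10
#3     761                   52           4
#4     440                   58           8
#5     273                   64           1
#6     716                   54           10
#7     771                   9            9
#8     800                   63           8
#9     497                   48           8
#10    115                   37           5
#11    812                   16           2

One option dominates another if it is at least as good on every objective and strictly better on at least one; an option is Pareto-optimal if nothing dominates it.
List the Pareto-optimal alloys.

#1, #2, #6, #7, #8, #11

#1: not dominated (best cost).
#2: not dominated.
#3: dominated by #7 (yield strength 771≥761, cost 9≤52, corrosion resistance 9≥4).
#4: dominated by #6 (yield strength 716≥440, cost 54≤58, corrosion resistance 10≥8).
#5: dominated by #2 (yield strength 331≥273, cost 49≤64, corrosion resistance 10≥1).
#6: not dominated.
#7: not dominated.
#8: not dominated.
#9: dominated by #7 (yield strength 771≥497, cost 9≤48, corrosion resistance 9≥8).
#10: dominated by #7 (yield strength 771≥115, cost 9≤37, corrosion resistance 9≥5).
#11: not dominated (best yield strength).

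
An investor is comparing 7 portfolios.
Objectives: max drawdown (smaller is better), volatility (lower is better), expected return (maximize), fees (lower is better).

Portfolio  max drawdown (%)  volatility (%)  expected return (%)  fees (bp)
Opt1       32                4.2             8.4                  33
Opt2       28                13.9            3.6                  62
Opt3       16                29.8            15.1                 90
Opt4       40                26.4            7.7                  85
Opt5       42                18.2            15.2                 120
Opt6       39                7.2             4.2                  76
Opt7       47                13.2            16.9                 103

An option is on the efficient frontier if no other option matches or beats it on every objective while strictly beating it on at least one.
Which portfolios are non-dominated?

Opt1: not dominated (best volatility).
Opt2: not dominated.
Opt3: not dominated (best max drawdown).
Opt4: dominated by Opt1 (max drawdown 32≤40, volatility 4.2≤26.4, expected return 8.4≥7.7, fees 33≤85).
Opt5: not dominated.
Opt6: dominated by Opt1 (max drawdown 32≤39, volatility 4.2≤7.2, expected return 8.4≥4.2, fees 33≤76).
Opt7: not dominated (best expected return).

Opt1, Opt2, Opt3, Opt5, Opt7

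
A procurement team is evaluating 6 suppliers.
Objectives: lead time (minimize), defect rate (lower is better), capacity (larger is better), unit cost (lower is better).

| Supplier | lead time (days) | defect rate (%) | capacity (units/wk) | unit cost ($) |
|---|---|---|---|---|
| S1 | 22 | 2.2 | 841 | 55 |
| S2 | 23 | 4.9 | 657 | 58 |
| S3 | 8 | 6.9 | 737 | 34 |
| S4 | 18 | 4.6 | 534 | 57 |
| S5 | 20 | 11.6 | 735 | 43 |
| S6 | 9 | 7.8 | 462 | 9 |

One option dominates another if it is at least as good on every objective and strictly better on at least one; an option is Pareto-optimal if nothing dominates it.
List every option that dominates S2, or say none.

S1

S1: lead time 22≤23, defect rate 2.2≤4.9, capacity 841≥657, unit cost 55≤58 — dominates S2.
Others (S3, S4, S5, S6) are each worse than S2 on at least one objective.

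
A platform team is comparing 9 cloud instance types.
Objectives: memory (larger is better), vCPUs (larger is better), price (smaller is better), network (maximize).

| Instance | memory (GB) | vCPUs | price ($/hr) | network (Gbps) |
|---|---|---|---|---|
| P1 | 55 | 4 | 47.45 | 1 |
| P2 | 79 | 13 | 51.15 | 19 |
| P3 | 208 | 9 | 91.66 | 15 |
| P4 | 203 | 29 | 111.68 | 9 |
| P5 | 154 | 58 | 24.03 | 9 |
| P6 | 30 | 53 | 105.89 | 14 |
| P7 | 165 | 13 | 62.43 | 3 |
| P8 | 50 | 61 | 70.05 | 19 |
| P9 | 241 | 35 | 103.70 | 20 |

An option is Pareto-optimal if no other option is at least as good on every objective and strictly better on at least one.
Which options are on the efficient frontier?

P1: dominated by P5 (memory 154≥55, vCPUs 58≥4, price 24.03≤47.45, network 9≥1).
P2: not dominated.
P3: not dominated.
P4: dominated by P9 (memory 241≥203, vCPUs 35≥29, price 103.70≤111.68, network 20≥9).
P5: not dominated (best price).
P6: dominated by P8 (memory 50≥30, vCPUs 61≥53, price 70.05≤105.89, network 19≥14).
P7: not dominated.
P8: not dominated (best vCPUs).
P9: not dominated (best memory).

P2, P3, P5, P7, P8, P9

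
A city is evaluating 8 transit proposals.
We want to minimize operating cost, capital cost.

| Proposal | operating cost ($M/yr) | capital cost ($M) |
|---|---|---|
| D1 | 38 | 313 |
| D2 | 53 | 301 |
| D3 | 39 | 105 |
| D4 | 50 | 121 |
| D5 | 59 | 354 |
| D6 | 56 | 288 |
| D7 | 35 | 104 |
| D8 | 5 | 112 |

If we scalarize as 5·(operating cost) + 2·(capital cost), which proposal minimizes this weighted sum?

D1: 5·38 + 2·313 = 816
D2: 5·53 + 2·301 = 867
D3: 5·39 + 2·105 = 405
D4: 5·50 + 2·121 = 492
D5: 5·59 + 2·354 = 1003
D6: 5·56 + 2·288 = 856
D7: 5·35 + 2·104 = 383
D8: 5·5 + 2·112 = 249
Lowest: D8 at 249.

D8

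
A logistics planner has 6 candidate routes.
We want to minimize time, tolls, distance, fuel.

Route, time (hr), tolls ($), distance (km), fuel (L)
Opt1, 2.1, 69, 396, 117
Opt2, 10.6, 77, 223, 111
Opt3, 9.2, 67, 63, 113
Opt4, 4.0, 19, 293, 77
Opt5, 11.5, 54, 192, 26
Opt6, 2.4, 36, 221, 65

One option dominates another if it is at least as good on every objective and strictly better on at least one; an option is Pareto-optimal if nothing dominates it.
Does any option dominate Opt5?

No

Opt1: worse on tolls (69 vs 54).
Opt2: worse on tolls (77 vs 54).
Opt3: worse on tolls (67 vs 54).
Opt4: worse on distance (293 vs 192).
Opt6: worse on distance (221 vs 192).
No option is at least as good as Opt5 on every objective and strictly better on one.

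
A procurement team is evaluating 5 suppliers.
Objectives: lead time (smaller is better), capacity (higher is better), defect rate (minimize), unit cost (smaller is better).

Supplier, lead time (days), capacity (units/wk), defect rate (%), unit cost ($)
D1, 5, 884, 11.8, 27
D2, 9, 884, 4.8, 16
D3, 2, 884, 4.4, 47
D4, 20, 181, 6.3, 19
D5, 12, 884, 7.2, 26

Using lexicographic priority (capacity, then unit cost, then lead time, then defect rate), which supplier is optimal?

D2

First maximize capacity: best is 884, kept {D1, D2, D3, D5}.
Then minimize unit cost: best is 16, kept {D2}.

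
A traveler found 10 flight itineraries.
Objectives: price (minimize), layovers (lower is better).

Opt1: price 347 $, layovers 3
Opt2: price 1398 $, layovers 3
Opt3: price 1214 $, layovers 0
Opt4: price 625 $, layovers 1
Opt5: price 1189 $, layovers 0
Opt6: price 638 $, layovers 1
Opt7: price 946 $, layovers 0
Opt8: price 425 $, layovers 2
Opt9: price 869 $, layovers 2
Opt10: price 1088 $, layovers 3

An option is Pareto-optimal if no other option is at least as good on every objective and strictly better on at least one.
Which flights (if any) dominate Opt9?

Opt4: price 625≤869, layovers 1≤2 — dominates Opt9.
Opt6: price 638≤869, layovers 1≤2 — dominates Opt9.
Opt8: price 425≤869, layovers 2≤2 — dominates Opt9.
Others (Opt1, Opt2, Opt3, Opt5, Opt7, Opt10) are each worse than Opt9 on at least one objective.

Opt4, Opt6, Opt8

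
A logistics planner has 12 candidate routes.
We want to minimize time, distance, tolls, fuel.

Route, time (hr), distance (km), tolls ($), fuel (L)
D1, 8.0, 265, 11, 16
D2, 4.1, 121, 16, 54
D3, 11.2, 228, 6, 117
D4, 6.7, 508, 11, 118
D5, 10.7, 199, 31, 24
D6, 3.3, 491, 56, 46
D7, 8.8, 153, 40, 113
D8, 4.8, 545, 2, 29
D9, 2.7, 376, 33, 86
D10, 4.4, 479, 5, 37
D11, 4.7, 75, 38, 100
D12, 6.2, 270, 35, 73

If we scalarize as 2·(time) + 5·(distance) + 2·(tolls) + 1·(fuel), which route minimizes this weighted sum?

D11

D1: 2·8.0 + 5·265 + 2·11 + 1·16 = 1379.0
D2: 2·4.1 + 5·121 + 2·16 + 1·54 = 699.2
D3: 2·11.2 + 5·228 + 2·6 + 1·117 = 1291.4
D4: 2·6.7 + 5·508 + 2·11 + 1·118 = 2693.4
D5: 2·10.7 + 5·199 + 2·31 + 1·24 = 1102.4
D6: 2·3.3 + 5·491 + 2·56 + 1·46 = 2619.6
D7: 2·8.8 + 5·153 + 2·40 + 1·113 = 975.6
D8: 2·4.8 + 5·545 + 2·2 + 1·29 = 2767.6
D9: 2·2.7 + 5·376 + 2·33 + 1·86 = 2037.4
D10: 2·4.4 + 5·479 + 2·5 + 1·37 = 2450.8
D11: 2·4.7 + 5·75 + 2·38 + 1·100 = 560.4
D12: 2·6.2 + 5·270 + 2·35 + 1·73 = 1505.4
Lowest: D11 at 560.4.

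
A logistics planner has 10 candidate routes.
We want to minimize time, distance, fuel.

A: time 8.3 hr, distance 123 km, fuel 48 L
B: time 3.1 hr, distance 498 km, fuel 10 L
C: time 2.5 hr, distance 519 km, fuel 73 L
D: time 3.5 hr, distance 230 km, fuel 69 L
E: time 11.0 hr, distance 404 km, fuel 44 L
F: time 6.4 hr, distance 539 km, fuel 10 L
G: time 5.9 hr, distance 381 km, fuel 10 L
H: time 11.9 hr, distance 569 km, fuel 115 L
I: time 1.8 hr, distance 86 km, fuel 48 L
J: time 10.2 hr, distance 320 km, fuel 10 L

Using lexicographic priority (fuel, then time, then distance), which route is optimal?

First minimize fuel: best is 10, kept {B, F, G, J}.
Then minimize time: best is 3.1, kept {B}.

B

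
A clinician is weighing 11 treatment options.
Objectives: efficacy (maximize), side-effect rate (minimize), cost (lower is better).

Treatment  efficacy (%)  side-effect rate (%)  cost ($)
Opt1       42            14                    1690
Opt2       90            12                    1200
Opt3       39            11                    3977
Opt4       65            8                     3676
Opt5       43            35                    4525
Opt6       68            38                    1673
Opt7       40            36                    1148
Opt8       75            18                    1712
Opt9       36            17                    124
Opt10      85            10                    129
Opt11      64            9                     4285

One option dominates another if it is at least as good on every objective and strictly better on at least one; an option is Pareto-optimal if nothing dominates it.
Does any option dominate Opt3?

Yes

Opt4 vs Opt3: efficacy 65≥39, side-effect rate 8≤11, cost 3676≤3977 — Opt4 is at least as good on every objective and strictly better on at least one, so Opt4 dominates Opt3.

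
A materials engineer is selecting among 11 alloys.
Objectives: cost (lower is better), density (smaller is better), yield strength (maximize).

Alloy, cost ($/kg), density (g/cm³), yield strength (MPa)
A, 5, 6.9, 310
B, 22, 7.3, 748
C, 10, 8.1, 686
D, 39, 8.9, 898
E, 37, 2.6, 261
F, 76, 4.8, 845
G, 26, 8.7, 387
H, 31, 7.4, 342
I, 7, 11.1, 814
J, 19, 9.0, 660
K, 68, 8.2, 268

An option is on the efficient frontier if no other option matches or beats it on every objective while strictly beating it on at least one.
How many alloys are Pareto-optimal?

A: not dominated (best cost).
B: not dominated.
C: not dominated.
D: not dominated (best yield strength).
E: not dominated (best density).
F: not dominated.
G: dominated by B (cost 22≤26, density 7.3≤8.7, yield strength 748≥387).
H: dominated by B (cost 22≤31, density 7.3≤7.4, yield strength 748≥342).
I: not dominated.
J: dominated by C (cost 10≤19, density 8.1≤9.0, yield strength 686≥660).
K: dominated by A (cost 5≤68, density 6.9≤8.2, yield strength 310≥268).
Pareto-optimal: A, B, C, D, E, F, I → 7.

7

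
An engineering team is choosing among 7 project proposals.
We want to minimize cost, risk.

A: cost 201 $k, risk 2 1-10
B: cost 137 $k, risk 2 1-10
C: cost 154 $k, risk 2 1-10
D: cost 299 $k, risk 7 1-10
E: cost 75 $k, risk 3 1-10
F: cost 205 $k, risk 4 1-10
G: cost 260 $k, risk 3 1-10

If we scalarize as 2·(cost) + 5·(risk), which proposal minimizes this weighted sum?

A: 2·201 + 5·2 = 412
B: 2·137 + 5·2 = 284
C: 2·154 + 5·2 = 318
D: 2·299 + 5·7 = 633
E: 2·75 + 5·3 = 165
F: 2·205 + 5·4 = 430
G: 2·260 + 5·3 = 535
Lowest: E at 165.

E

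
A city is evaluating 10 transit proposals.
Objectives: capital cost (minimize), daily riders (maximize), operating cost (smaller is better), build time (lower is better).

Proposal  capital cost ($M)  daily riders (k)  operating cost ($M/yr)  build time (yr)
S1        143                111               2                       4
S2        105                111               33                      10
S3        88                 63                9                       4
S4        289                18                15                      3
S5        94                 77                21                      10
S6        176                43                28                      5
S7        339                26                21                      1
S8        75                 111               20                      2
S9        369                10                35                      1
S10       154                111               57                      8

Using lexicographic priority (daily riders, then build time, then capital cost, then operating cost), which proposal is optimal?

S8

First maximize daily riders: best is 111, kept {S1, S2, S8, S10}.
Then minimize build time: best is 2, kept {S8}.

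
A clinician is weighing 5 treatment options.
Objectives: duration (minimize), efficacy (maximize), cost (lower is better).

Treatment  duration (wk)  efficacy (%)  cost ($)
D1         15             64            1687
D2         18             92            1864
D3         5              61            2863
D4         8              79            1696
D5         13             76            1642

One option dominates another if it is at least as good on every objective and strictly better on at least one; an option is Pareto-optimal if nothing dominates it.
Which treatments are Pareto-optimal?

D1: dominated by D5 (duration 13≤15, efficacy 76≥64, cost 1642≤1687).
D2: not dominated (best efficacy).
D3: not dominated (best duration).
D4: not dominated.
D5: not dominated (best cost).

D2, D3, D4, D5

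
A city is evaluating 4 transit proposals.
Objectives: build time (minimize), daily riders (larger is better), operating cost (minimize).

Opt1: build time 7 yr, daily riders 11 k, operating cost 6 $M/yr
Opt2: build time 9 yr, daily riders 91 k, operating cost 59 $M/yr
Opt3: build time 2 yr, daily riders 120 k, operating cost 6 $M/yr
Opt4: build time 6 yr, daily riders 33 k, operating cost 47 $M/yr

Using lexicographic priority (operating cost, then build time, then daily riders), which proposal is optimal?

Opt3

First minimize operating cost: best is 6, kept {Opt1, Opt3}.
Then minimize build time: best is 2, kept {Opt3}.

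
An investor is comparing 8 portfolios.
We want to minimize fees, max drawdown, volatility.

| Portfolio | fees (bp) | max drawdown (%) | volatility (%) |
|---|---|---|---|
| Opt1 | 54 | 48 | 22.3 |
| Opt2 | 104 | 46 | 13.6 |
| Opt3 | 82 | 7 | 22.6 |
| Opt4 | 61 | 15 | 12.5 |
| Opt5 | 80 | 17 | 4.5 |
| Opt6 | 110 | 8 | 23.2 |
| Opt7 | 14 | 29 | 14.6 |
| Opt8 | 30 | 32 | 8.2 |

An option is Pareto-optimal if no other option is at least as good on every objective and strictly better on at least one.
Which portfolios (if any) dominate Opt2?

Opt4, Opt5, Opt8

Opt4: fees 61≤104, max drawdown 15≤46, volatility 12.5≤13.6 — dominates Opt2.
Opt5: fees 80≤104, max drawdown 17≤46, volatility 4.5≤13.6 — dominates Opt2.
Opt8: fees 30≤104, max drawdown 32≤46, volatility 8.2≤13.6 — dominates Opt2.
Others (Opt1, Opt3, Opt6, Opt7) are each worse than Opt2 on at least one objective.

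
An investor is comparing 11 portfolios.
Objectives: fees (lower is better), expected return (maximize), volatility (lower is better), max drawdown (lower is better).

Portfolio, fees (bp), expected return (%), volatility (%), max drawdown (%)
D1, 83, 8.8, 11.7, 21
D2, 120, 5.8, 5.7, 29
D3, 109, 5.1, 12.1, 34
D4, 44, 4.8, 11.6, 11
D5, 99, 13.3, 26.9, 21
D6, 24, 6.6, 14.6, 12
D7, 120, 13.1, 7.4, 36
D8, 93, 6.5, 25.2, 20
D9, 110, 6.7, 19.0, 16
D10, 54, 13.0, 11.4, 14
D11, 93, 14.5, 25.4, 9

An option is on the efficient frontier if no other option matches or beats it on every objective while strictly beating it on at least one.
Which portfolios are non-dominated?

D2, D4, D6, D7, D10, D11

D1: dominated by D10 (fees 54≤83, expected return 13.0≥8.8, volatility 11.4≤11.7, max drawdown 14≤21).
D2: not dominated (best volatility).
D3: dominated by D1 (fees 83≤109, expected return 8.8≥5.1, volatility 11.7≤12.1, max drawdown 21≤34).
D4: not dominated.
D5: dominated by D11 (fees 93≤99, expected return 14.5≥13.3, volatility 25.4≤26.9, max drawdown 9≤21).
D6: not dominated (best fees).
D7: not dominated.
D8: dominated by D6 (fees 24≤93, expected return 6.6≥6.5, volatility 14.6≤25.2, max drawdown 12≤20).
D9: dominated by D10 (fees 54≤110, expected return 13.0≥6.7, volatility 11.4≤19.0, max drawdown 14≤16).
D10: not dominated.
D11: not dominated (best expected return).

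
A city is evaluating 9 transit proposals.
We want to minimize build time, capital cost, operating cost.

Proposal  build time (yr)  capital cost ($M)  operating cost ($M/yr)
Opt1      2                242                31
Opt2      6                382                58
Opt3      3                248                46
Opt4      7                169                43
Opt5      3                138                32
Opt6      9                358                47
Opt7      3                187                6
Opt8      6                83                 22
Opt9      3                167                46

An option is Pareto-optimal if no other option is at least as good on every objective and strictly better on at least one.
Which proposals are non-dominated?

Opt1, Opt5, Opt7, Opt8

Opt1: not dominated (best build time).
Opt2: dominated by Opt1 (build time 2≤6, capital cost 242≤382, operating cost 31≤58).
Opt3: dominated by Opt1 (build time 2≤3, capital cost 242≤248, operating cost 31≤46).
Opt4: dominated by Opt5 (build time 3≤7, capital cost 138≤169, operating cost 32≤43).
Opt5: not dominated.
Opt6: dominated by Opt1 (build time 2≤9, capital cost 242≤358, operating cost 31≤47).
Opt7: not dominated (best operating cost).
Opt8: not dominated (best capital cost).
Opt9: dominated by Opt5 (build time 3≤3, capital cost 138≤167, operating cost 32≤46).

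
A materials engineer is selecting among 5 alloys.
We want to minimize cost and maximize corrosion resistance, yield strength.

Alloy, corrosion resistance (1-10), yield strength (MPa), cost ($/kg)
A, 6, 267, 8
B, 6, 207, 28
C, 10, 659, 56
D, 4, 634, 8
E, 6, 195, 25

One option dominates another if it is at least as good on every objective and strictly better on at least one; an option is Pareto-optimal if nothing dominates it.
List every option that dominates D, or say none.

none

A: worse on yield strength (267 vs 634).
B: worse on yield strength (207 vs 634).
C: worse on cost (56 vs 8).
E: worse on yield strength (195 vs 634).
No option dominates D.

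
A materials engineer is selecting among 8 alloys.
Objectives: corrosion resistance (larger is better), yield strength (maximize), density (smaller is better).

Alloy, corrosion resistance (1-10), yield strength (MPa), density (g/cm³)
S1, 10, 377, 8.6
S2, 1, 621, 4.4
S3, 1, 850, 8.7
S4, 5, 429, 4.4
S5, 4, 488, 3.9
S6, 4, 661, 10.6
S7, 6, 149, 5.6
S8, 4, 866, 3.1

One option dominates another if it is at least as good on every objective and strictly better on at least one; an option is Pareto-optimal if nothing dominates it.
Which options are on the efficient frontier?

S1: not dominated (best corrosion resistance).
S2: dominated by S8 (corrosion resistance 4≥1, yield strength 866≥621, density 3.1≤4.4).
S3: dominated by S8 (corrosion resistance 4≥1, yield strength 866≥850, density 3.1≤8.7).
S4: not dominated.
S5: dominated by S8 (corrosion resistance 4≥4, yield strength 866≥488, density 3.1≤3.9).
S6: dominated by S8 (corrosion resistance 4≥4, yield strength 866≥661, density 3.1≤10.6).
S7: not dominated.
S8: not dominated (best yield strength).

S1, S4, S7, S8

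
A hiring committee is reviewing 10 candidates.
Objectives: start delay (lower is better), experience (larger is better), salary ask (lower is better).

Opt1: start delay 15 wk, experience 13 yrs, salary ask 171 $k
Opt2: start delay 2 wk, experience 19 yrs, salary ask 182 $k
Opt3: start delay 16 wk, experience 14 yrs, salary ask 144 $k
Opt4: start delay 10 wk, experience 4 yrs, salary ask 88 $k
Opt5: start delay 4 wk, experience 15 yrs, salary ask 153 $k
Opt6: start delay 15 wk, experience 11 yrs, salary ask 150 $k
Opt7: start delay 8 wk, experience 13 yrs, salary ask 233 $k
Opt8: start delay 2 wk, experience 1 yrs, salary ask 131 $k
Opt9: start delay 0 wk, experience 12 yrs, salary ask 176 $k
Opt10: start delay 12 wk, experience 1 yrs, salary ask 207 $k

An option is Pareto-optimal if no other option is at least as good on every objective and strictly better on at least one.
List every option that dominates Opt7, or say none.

Opt2: start delay 2≤8, experience 19≥13, salary ask 182≤233 — dominates Opt7.
Opt5: start delay 4≤8, experience 15≥13, salary ask 153≤233 — dominates Opt7.
Others (Opt1, Opt3, Opt4, Opt6, Opt8, Opt9, Opt10) are each worse than Opt7 on at least one objective.

Opt2, Opt5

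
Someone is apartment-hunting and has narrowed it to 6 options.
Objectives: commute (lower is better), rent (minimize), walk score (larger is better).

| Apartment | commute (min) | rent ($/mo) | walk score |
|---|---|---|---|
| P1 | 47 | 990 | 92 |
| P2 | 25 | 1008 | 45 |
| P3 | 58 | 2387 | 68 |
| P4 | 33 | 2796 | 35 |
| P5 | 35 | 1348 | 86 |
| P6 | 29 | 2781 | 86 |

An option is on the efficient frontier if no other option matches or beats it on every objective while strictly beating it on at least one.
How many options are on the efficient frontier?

4

P1: not dominated (best rent).
P2: not dominated (best commute).
P3: dominated by P1 (commute 47≤58, rent 990≤2387, walk score 92≥68).
P4: dominated by P2 (commute 25≤33, rent 1008≤2796, walk score 45≥35).
P5: not dominated.
P6: not dominated.
Pareto-optimal: P1, P2, P5, P6 → 4.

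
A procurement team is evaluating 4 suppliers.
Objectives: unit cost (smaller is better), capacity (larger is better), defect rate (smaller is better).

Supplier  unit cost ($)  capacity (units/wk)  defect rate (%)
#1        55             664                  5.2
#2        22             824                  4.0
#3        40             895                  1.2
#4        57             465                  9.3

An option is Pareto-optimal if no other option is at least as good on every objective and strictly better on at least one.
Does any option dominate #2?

#1: worse on unit cost (55 vs 22).
#3: worse on unit cost (40 vs 22).
#4: worse on unit cost (57 vs 22).
No option is at least as good as #2 on every objective and strictly better on one.

No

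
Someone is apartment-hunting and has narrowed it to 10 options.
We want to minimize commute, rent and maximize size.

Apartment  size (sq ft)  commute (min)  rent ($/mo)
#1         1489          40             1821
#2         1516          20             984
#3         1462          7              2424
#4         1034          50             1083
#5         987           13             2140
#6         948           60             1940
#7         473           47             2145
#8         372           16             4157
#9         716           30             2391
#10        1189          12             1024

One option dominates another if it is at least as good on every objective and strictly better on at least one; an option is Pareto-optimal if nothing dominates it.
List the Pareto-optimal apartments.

#2, #3, #10

#1: dominated by #2 (size 1516≥1489, commute 20≤40, rent 984≤1821).
#2: not dominated (best size).
#3: not dominated (best commute).
#4: dominated by #2 (size 1516≥1034, commute 20≤50, rent 984≤1083).
#5: dominated by #10 (size 1189≥987, commute 12≤13, rent 1024≤2140).
#6: dominated by #1 (size 1489≥948, commute 40≤60, rent 1821≤1940).
#7: dominated by #1 (size 1489≥473, commute 40≤47, rent 1821≤2145).
#8: dominated by #3 (size 1462≥372, commute 7≤16, rent 2424≤4157).
#9: dominated by #2 (size 1516≥716, commute 20≤30, rent 984≤2391).
#10: not dominated.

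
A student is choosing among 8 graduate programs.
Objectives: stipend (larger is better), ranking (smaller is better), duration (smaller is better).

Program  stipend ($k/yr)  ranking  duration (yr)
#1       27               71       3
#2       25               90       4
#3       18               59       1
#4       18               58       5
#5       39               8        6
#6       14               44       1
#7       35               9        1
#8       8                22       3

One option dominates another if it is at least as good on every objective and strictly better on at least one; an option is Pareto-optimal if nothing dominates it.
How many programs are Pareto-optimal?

#1: dominated by #7 (stipend 35≥27, ranking 9≤71, duration 1≤3).
#2: dominated by #1 (stipend 27≥25, ranking 71≤90, duration 3≤4).
#3: dominated by #7 (stipend 35≥18, ranking 9≤59, duration 1≤1).
#4: dominated by #7 (stipend 35≥18, ranking 9≤58, duration 1≤5).
#5: not dominated (best stipend).
#6: dominated by #7 (stipend 35≥14, ranking 9≤44, duration 1≤1).
#7: not dominated.
#8: dominated by #7 (stipend 35≥8, ranking 9≤22, duration 1≤3).
Pareto-optimal: #5, #7 → 2.

2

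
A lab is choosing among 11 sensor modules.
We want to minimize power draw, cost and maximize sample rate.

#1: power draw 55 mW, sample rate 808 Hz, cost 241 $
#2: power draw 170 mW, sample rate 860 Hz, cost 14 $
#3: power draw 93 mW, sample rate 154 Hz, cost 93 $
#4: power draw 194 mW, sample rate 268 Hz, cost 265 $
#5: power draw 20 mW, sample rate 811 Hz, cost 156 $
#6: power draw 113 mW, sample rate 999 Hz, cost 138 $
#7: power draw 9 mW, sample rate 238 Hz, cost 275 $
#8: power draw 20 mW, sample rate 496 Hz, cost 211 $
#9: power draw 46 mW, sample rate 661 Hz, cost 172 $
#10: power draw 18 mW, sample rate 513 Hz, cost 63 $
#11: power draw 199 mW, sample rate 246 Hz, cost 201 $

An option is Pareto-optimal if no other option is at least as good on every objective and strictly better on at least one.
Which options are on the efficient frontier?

#2, #5, #6, #7, #10

#1: dominated by #5 (power draw 20≤55, sample rate 811≥808, cost 156≤241).
#2: not dominated (best cost).
#3: dominated by #10 (power draw 18≤93, sample rate 513≥154, cost 63≤93).
#4: dominated by #1 (power draw 55≤194, sample rate 808≥268, cost 241≤265).
#5: not dominated.
#6: not dominated (best sample rate).
#7: not dominated (best power draw).
#8: dominated by #5 (power draw 20≤20, sample rate 811≥496, cost 156≤211).
#9: dominated by #5 (power draw 20≤46, sample rate 811≥661, cost 156≤172).
#10: not dominated.
#11: dominated by #2 (power draw 170≤199, sample rate 860≥246, cost 14≤201).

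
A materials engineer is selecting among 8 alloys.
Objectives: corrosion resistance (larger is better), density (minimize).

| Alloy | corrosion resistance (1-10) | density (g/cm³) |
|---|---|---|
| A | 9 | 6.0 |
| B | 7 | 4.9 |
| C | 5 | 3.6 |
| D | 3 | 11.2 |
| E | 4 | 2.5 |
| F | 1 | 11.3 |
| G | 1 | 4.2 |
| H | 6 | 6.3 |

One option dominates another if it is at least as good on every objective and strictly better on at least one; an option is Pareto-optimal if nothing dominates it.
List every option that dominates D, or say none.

A, B, C, E, H

A: corrosion resistance 9≥3, density 6.0≤11.2 — dominates D.
B: corrosion resistance 7≥3, density 4.9≤11.2 — dominates D.
C: corrosion resistance 5≥3, density 3.6≤11.2 — dominates D.
E: corrosion resistance 4≥3, density 2.5≤11.2 — dominates D.
H: corrosion resistance 6≥3, density 6.3≤11.2 — dominates D.
Others (F, G) are each worse than D on at least one objective.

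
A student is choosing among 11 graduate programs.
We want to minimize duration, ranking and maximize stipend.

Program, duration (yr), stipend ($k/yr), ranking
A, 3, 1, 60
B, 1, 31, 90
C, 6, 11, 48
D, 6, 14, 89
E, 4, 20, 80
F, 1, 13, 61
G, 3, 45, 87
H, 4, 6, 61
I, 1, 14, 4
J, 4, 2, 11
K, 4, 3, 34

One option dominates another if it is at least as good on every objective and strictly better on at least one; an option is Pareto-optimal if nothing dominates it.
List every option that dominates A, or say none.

I: duration 1≤3, stipend 14≥1, ranking 4≤60 — dominates A.
Others (B, C, D, E, F, G, H, J, K) are each worse than A on at least one objective.

I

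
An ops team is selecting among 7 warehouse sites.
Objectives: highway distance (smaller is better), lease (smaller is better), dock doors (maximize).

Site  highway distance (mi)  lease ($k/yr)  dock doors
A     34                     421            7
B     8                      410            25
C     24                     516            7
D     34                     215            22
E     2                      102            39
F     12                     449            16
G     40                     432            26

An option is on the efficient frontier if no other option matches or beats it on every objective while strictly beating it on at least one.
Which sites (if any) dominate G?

E: highway distance 2≤40, lease 102≤432, dock doors 39≥26 — dominates G.
Others (A, B, C, D, F) are each worse than G on at least one objective.

E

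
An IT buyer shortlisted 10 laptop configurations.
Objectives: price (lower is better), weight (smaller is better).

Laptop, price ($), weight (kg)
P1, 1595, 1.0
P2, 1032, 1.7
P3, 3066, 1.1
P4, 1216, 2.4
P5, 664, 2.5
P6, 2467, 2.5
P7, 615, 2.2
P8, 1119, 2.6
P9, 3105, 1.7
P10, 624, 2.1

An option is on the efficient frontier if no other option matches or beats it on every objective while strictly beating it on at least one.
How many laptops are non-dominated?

4

P1: not dominated (best weight).
P2: not dominated.
P3: dominated by P1 (price 1595≤3066, weight 1.0≤1.1).
P4: dominated by P2 (price 1032≤1216, weight 1.7≤2.4).
P5: dominated by P7 (price 615≤664, weight 2.2≤2.5).
P6: dominated by P1 (price 1595≤2467, weight 1.0≤2.5).
P7: not dominated (best price).
P8: dominated by P2 (price 1032≤1119, weight 1.7≤2.6).
P9: dominated by P1 (price 1595≤3105, weight 1.0≤1.7).
P10: not dominated.
Pareto-optimal: P1, P2, P7, P10 → 4.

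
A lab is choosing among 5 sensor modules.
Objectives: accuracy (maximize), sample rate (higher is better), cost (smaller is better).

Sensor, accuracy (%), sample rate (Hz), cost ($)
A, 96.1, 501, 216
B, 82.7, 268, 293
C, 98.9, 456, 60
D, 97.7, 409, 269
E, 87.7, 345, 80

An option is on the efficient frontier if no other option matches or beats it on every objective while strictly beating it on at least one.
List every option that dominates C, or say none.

none

A: worse on accuracy (96.1 vs 98.9).
B: worse on accuracy (82.7 vs 98.9).
D: worse on accuracy (97.7 vs 98.9).
E: worse on accuracy (87.7 vs 98.9).
No option dominates C.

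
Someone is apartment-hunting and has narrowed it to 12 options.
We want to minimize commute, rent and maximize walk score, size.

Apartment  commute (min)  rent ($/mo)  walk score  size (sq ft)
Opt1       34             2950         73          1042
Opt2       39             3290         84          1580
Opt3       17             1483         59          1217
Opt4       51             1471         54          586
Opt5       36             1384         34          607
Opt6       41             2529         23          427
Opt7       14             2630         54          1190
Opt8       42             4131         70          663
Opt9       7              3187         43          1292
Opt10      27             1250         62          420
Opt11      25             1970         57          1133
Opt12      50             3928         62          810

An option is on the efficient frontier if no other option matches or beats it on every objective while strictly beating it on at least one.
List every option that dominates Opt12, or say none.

Opt1: commute 34≤50, rent 2950≤3928, walk score 73≥62, size 1042≥810 — dominates Opt12.
Opt2: commute 39≤50, rent 3290≤3928, walk score 84≥62, size 1580≥810 — dominates Opt12.
Others (Opt3, Opt4, Opt5, Opt6, Opt7, Opt8, Opt9, Opt10, Opt11) are each worse than Opt12 on at least one objective.

Opt1, Opt2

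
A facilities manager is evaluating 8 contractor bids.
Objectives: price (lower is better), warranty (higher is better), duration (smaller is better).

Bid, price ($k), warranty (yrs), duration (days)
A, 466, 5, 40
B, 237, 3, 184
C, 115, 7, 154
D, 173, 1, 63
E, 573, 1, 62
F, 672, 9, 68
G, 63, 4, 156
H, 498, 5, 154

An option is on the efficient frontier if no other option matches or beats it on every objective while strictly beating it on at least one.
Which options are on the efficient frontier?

A: not dominated (best duration).
B: dominated by C (price 115≤237, warranty 7≥3, duration 154≤184).
C: not dominated.
D: not dominated.
E: dominated by A (price 466≤573, warranty 5≥1, duration 40≤62).
F: not dominated (best warranty).
G: not dominated (best price).
H: dominated by A (price 466≤498, warranty 5≥5, duration 40≤154).

A, C, D, F, G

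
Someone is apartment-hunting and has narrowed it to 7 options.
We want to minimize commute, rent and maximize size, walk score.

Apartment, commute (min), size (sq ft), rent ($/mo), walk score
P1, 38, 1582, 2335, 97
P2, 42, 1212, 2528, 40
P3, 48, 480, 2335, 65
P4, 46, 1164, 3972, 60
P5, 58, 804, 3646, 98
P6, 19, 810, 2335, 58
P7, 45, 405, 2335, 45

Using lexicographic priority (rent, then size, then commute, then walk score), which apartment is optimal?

P1

First minimize rent: best is 2335, kept {P1, P3, P6, P7}.
Then maximize size: best is 1582, kept {P1}.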